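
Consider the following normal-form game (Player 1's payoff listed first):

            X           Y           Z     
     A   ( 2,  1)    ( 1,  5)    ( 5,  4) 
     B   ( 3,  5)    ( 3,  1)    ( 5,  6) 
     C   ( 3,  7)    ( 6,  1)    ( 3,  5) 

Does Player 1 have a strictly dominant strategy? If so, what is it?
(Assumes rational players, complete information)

No strictly dominant strategy exists for Player 1

Work:
A strategy strictly dominates another if it gives a strictly higher payoff against every opponent action. Compare each pair of P1's strategies column-by-column:
  A vs B: [2 vs 3, 1 vs 3, 5 vs 5] → A does not strictly dominate B (column X: 2 ≤ 3)
  A vs C: [2 vs 3, 1 vs 6, 5 vs 3] → A does not strictly dominate C (column X: 2 ≤ 3)
  B vs A: [3 vs 2, 3 vs 1, 5 vs 5] → B does not strictly dominate A (column Z: 5 ≤ 5)
  B vs C: [3 vs 3, 3 vs 6, 5 vs 3] → B does not strictly dominate C (column X: 3 ≤ 3)
  C vs A: [3 vs 2, 6 vs 1, 3 vs 5] → C does not strictly dominate A (column Z: 3 ≤ 5)
  C vs B: [3 vs 3, 6 vs 3, 3 vs 5] → C does not strictly dominate B (column X: 3 ≤ 3)
No single strategy strictly dominates all others → no strictly dominant strategy.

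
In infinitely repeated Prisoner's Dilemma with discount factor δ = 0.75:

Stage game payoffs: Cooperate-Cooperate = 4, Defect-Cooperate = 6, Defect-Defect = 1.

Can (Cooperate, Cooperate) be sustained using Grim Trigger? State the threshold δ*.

δ* = 0.4; since δ = 0.75 ≥ 0.4, cooperation can be sustained

Work:
For Grim Trigger:
Cooperate forever: 4/(1-δ)
Defect then punished: 6 + 1·δ/(1-δ)
Need: 4/(1-δ) ≥ 6 + 1·δ/(1-δ)
Solving: δ ≥ (T-R)/(T-P) = (6-4)/(6-1) = 0.4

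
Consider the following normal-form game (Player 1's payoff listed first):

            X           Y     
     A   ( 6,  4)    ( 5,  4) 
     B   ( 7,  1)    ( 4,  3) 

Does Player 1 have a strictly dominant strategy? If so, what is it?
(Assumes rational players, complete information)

No strictly dominant strategy exists for Player 1

Work:
A strategy strictly dominates another if it gives a strictly higher payoff against every opponent action. Compare each pair of P1's strategies column-by-column:
  A vs B: [6 vs 7, 5 vs 4] → A does not strictly dominate B (column X: 6 ≤ 7)
  B vs A: [7 vs 6, 4 vs 5] → B does not strictly dominate A (column Y: 4 ≤ 5)
No single strategy strictly dominates all others → no strictly dominant strategy.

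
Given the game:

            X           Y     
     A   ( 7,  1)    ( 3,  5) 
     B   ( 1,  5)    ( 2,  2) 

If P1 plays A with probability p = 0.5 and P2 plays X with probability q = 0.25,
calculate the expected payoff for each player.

E[P1] = 2.875, E[P2] = 3.375

Work:
E[P1] = p·q·π₁(A,X) + p·(1-q)·π₁(A,Y) + (1-p)·q·π₁(B,X) + (1-p)·(1-q)·π₁(B,Y)
= 0.5·0.25·7 + 0.5·0.75·3 + 0.5·0.25·1 + 0.5·0.75·2
= 2.875

E[P2] = 3.375 (similar calculation)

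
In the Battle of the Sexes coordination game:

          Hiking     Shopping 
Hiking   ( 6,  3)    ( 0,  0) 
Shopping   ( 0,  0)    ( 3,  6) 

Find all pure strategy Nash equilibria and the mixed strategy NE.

Pure NE: (Hiking, Hiking) and (Shopping, Shopping); Mixed NE: p = 0.6667, q = 0.3333

Work:
Check pure NE:
(Hiking, Hiking): (6, 3) - no unilateral deviation beneficial
(Shopping, Shopping): (3, 6) - no unilateral deviation beneficial
Mixed NE: P1 plays Hiking with p = 0.6667, P2 plays Hiking with q = 0.3333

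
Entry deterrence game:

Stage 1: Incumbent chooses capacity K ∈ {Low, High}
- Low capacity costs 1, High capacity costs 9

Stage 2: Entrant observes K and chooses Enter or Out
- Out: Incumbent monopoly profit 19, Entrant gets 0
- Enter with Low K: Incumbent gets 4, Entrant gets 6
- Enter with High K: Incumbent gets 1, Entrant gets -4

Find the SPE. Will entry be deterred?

SPE: (High, Enter|Low, Out|High); Entry deterred. Incumbent net profit = 10

Work:
After Low K: Entrant enters (6 > 0)
After High K: Entrant stays out (-4 < 0)
Incumbent: Low → 4−1=3, High → 19−9=10
Incumbent chooses High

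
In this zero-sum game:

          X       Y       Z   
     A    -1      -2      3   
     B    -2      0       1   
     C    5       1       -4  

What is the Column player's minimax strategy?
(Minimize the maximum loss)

Column should play Y, value = 1

Work:
Column player minimizes Row's maximum payoff:
Column X: max payoff to Row = 5
Column Y: max payoff to Row = 1
Column Z: max payoff to Row = 3
Minimum is 1, achieved by column Y.
Minimax strategy: Y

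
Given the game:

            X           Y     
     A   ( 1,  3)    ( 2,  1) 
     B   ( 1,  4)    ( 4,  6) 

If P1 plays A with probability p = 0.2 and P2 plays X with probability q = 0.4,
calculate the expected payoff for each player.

E[P1] = 2.56, E[P2] = 4.52

Work:
E[P1] = p·q·π₁(A,X) + p·(1-q)·π₁(A,Y) + (1-p)·q·π₁(B,X) + (1-p)·(1-q)·π₁(B,Y)
= 0.2·0.4·1 + 0.2·0.6·2 + 0.8·0.4·1 + 0.8·0.6·4
= 2.56

E[P2] = 4.52 (similar calculation)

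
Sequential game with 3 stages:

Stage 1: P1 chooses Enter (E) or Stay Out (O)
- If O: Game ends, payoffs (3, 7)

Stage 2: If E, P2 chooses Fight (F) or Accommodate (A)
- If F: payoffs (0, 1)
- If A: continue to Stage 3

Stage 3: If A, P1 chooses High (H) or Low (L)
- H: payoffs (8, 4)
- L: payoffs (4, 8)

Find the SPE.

SPE: (E, A, H); Outcome (8, 4)

Work:
Stage 3: P1 chooses H (8 vs 4)
Stage 2: P2: F->1, A->4 (anticipating H). Choose A
Stage 1: P1: O->3, E->8 (anticipating A, H). Choose E
SPE path: E -> A -> H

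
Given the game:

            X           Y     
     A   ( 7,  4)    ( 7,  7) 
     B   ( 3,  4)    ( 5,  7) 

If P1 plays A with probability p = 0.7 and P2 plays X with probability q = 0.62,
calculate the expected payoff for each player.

E[P1] = 6.028, E[P2] = 5.14

Work:
E[P1] = p·q·π₁(A,X) + p·(1-q)·π₁(A,Y) + (1-p)·q·π₁(B,X) + (1-p)·(1-q)·π₁(B,Y)
= 0.7·0.62·7 + 0.7·0.38·7 + 0.3·0.62·3 + 0.3·0.38·5
= 6.028

E[P2] = 5.14 (similar calculation)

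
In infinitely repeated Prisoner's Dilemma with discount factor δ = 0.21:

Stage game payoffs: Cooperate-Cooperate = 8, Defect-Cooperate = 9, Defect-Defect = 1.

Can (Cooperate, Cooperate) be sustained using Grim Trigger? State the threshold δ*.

δ* = 0.125; since δ = 0.21 ≥ 0.125, cooperation can be sustained

Work:
For Grim Trigger:
Cooperate forever: 8/(1-δ)
Defect then punished: 9 + 1·δ/(1-δ)
Need: 8/(1-δ) ≥ 9 + 1·δ/(1-δ)
Solving: δ ≥ (T-R)/(T-P) = (9-8)/(9-1) = 0.125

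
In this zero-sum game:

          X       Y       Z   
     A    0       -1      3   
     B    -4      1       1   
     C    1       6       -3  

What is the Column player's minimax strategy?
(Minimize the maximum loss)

Column should play X, value = 1

Work:
Column player minimizes Row's maximum payoff:
Column X: max payoff to Row = 1
Column Y: max payoff to Row = 6
Column Z: max payoff to Row = 3
Minimum is 1, achieved by column X.
Minimax strategy: X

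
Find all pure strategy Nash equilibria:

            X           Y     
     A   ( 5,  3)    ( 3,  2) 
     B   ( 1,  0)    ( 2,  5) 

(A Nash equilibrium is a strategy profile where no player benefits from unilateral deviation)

Nash equilibrium: (A, X)

Work:
Best responses:
  P1 vs X: payoffs [5, 1] → best response A (payoff 5)
  P1 vs Y: payoffs [3, 2] → best response A (payoff 3)
  P2 vs A: payoffs [3, 2] → best response X (payoff 3)
  P2 vs B: payoffs [0, 5] → best response Y (payoff 5)
Mutual best responses: (A,X) → Nash equilibria.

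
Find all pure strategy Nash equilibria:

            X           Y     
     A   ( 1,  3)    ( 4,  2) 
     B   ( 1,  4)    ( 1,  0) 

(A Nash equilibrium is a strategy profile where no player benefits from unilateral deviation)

Nash equilibrium: (A, X), (B, X)

Work:
Best responses:
  P1 vs X: payoffs [1, 1] → best response A/B (payoff 1)
  P1 vs Y: payoffs [4, 1] → best response A (payoff 4)
  P2 vs A: payoffs [3, 2] → best response X (payoff 3)
  P2 vs B: payoffs [4, 0] → best response X (payoff 4)
Mutual best responses: (A,X), (B,X) → Nash equilibria.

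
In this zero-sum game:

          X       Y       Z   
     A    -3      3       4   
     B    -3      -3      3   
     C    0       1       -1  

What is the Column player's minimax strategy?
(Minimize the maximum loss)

Column should play X, value = 0

Work:
Column player minimizes Row's maximum payoff:
Column X: max payoff to Row = 0
Column Y: max payoff to Row = 3
Column Z: max payoff to Row = 4
Minimum is 0, achieved by column X.
Minimax strategy: X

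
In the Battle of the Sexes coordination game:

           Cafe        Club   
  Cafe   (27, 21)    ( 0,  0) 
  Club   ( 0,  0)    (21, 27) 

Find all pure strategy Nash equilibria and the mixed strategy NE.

Pure NE: (Cafe, Cafe) and (Club, Club); Mixed NE: p = 0.5625, q = 0.4375

Work:
Check pure NE:
(Cafe, Cafe): (27, 21) - no unilateral deviation beneficial
(Club, Club): (21, 27) - no unilateral deviation beneficial
Mixed NE: P1 plays Cafe with p = 0.5625, P2 plays Cafe with q = 0.4375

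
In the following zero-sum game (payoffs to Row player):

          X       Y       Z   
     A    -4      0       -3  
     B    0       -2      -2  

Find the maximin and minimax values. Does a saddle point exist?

Maximin = -2, Minimax = -2, Saddle: True

Work:
Row minimums: [-4, -2] → maximin = -2
Column maximums: [0, 0, -2] → minimax = -2
Saddle point exists! Game value = -2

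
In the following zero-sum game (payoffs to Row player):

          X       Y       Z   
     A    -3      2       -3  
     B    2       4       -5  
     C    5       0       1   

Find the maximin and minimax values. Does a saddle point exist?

Maximin = 0, Minimax = 1, Saddle: False

Work:
Row minimums: [-3, -5, 0] → maximin = 0
Column maximums: [5, 4, 1] → minimax = 1
No saddle point (maximin ≠ minimax). Mixed strategy needed.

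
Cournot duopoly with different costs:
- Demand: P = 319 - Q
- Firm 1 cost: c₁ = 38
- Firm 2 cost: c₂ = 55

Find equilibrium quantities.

q₁* = 99.33, q₂* = 82.33

Work:
Reaction: q₁ = (319 - 38 - q₂)/2
Reaction: q₂ = (319 - 55 - q₁)/2
Solve simultaneously:
q₁* = (319 - 2×38 + 55)/3 = 99.33
q₂* = (319 - 2×55 + 38)/3 = 82.33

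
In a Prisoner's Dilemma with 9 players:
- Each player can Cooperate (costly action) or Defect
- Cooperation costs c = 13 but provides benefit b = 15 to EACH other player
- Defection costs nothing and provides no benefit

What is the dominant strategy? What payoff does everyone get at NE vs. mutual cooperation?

Dominant: Defect; NE payoff = 0; Coop payoff = 107

Work:
Defect dominates (saves cost c = 13, benefit to others is external)
NE: All defect → everyone gets 0
If all cooperate: each receives (8)×15 - 13 = 107
Social dilemma: 107 > 0 but NE gives 0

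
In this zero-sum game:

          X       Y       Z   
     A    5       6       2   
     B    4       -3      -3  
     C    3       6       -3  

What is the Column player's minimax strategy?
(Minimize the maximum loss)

Column should play Z, value = 2

Work:
Column player minimizes Row's maximum payoff:
Column X: max payoff to Row = 5
Column Y: max payoff to Row = 6
Column Z: max payoff to Row = 2
Minimum is 2, achieved by column Z.
Minimax strategy: Z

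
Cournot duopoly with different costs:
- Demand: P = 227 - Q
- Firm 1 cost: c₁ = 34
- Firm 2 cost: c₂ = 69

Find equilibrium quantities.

q₁* = 76.0, q₂* = 41.0

Work:
Reaction: q₁ = (227 - 34 - q₂)/2
Reaction: q₂ = (227 - 69 - q₁)/2
Solve simultaneously:
q₁* = (227 - 2×34 + 69)/3 = 76.0
q₂* = (227 - 2×69 + 34)/3 = 41.0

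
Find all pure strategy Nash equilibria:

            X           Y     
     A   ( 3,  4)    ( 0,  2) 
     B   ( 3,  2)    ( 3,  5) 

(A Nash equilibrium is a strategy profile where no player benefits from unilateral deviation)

Nash equilibrium: (A, X), (B, Y)

Work:
Best responses:
  P1 vs X: payoffs [3, 3] → best response A/B (payoff 3)
  P1 vs Y: payoffs [0, 3] → best response B (payoff 3)
  P2 vs A: payoffs [4, 2] → best response X (payoff 4)
  P2 vs B: payoffs [2, 5] → best response Y (payoff 5)
Mutual best responses: (A,X), (B,Y) → Nash equilibria.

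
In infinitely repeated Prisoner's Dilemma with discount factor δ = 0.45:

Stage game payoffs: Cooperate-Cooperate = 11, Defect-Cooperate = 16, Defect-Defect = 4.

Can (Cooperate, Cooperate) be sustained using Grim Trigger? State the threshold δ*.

δ* = 0.4167; since δ = 0.45 ≥ 0.4167, cooperation can be sustained

Work:
For Grim Trigger:
Cooperate forever: 11/(1-δ)
Defect then punished: 16 + 4·δ/(1-δ)
Need: 11/(1-δ) ≥ 16 + 4·δ/(1-δ)
Solving: δ ≥ (T-R)/(T-P) = (16-11)/(16-4) = 0.4167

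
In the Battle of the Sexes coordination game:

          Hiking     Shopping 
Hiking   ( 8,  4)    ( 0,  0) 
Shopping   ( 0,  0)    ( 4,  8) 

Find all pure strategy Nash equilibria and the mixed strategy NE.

Pure NE: (Hiking, Hiking) and (Shopping, Shopping); Mixed NE: p = 0.6667, q = 0.3333

Work:
Check pure NE:
(Hiking, Hiking): (8, 4) - no unilateral deviation beneficial
(Shopping, Shopping): (4, 8) - no unilateral deviation beneficial
Mixed NE: P1 plays Hiking with p = 0.6667, P2 plays Hiking with q = 0.3333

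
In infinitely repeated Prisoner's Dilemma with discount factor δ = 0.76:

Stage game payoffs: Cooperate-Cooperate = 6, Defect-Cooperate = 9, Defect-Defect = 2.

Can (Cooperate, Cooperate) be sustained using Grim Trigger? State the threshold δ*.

δ* = 0.4286; since δ = 0.76 ≥ 0.4286, cooperation can be sustained

Work:
For Grim Trigger:
Cooperate forever: 6/(1-δ)
Defect then punished: 9 + 2·δ/(1-δ)
Need: 6/(1-δ) ≥ 9 + 2·δ/(1-δ)
Solving: δ ≥ (T-R)/(T-P) = (9-6)/(9-2) = 0.4286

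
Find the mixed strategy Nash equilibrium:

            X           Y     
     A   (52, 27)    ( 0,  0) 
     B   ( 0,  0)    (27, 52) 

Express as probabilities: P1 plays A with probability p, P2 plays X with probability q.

p = 0.6582, q = 0.3418

Work:
Find probabilities that make opponent indifferent:
P2 chooses q to make P1 indifferent between A and B
P1 chooses p to make P2 indifferent between X and Y
Mixed NE: P1 plays (A: 0.6582, B: 0.3418), P2 plays (X: 0.3418, Y: 0.6582)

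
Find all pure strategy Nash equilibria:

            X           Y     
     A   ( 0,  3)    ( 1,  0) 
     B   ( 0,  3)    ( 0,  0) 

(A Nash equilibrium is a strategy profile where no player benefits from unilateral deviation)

Nash equilibrium: (A, X), (B, X)

Work:
Best responses:
  P1 vs X: payoffs [0, 0] → best response A/B (payoff 0)
  P1 vs Y: payoffs [1, 0] → best response A (payoff 1)
  P2 vs A: payoffs [3, 0] → best response X (payoff 3)
  P2 vs B: payoffs [3, 0] → best response X (payoff 3)
Mutual best responses: (A,X), (B,X) → Nash equilibria.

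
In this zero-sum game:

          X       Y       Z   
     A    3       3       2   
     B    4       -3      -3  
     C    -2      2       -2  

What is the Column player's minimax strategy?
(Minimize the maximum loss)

Column should play Z, value = 2

Work:
Column player minimizes Row's maximum payoff:
Column X: max payoff to Row = 4
Column Y: max payoff to Row = 3
Column Z: max payoff to Row = 2
Minimum is 2, achieved by column Z.
Minimax strategy: Z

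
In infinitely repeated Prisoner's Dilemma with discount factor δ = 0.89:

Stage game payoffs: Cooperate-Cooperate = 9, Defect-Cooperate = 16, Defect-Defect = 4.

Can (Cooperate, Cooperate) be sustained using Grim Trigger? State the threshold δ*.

δ* = 0.5833; since δ = 0.89 ≥ 0.5833, cooperation can be sustained

Work:
For Grim Trigger:
Cooperate forever: 9/(1-δ)
Defect then punished: 16 + 4·δ/(1-δ)
Need: 9/(1-δ) ≥ 16 + 4·δ/(1-δ)
Solving: δ ≥ (T-R)/(T-P) = (16-9)/(16-4) = 0.5833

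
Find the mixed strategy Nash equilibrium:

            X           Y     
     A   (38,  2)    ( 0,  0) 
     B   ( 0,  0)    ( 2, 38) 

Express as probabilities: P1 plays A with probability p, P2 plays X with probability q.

p = 0.95, q = 0.05

Work:
Find probabilities that make opponent indifferent:
P2 chooses q to make P1 indifferent between A and B
P1 chooses p to make P2 indifferent between X and Y
Mixed NE: P1 plays (A: 0.95, B: 0.05), P2 plays (X: 0.05, Y: 0.95)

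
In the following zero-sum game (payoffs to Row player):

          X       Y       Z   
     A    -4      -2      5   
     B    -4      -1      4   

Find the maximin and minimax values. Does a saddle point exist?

Maximin = -4, Minimax = -4, Saddle: True

Work:
Row minimums: [-4, -4] → maximin = -4
Column maximums: [-4, -1, 5] → minimax = -4
Saddle point exists! Game value = -4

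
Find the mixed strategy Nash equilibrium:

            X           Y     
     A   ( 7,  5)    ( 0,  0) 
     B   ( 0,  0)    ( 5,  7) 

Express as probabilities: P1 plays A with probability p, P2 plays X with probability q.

p = 0.5833, q = 0.4167

Work:
Find probabilities that make opponent indifferent:
P2 chooses q to make P1 indifferent between A and B
P1 chooses p to make P2 indifferent between X and Y
Mixed NE: P1 plays (A: 0.5833, B: 0.4167), P2 plays (X: 0.4167, Y: 0.5833)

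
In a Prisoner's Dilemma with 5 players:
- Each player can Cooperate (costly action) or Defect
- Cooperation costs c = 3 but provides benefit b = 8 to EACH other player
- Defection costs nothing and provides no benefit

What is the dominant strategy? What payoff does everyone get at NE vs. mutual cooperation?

Dominant: Defect; NE payoff = 0; Coop payoff = 29

Work:
Defect dominates (saves cost c = 3, benefit to others is external)
NE: All defect → everyone gets 0
If all cooperate: each receives (4)×8 - 3 = 29
Social dilemma: 29 > 0 but NE gives 0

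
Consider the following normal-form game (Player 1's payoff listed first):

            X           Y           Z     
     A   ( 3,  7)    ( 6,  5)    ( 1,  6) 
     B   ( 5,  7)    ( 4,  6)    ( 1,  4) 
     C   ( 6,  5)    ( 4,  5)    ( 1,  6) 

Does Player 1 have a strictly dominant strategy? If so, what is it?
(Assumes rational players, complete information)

No strictly dominant strategy exists for Player 1

Work:
A strategy strictly dominates another if it gives a strictly higher payoff against every opponent action. Compare each pair of P1's strategies column-by-column:
  A vs B: [3 vs 5, 6 vs 4, 1 vs 1] → A does not strictly dominate B (column X: 3 ≤ 5)
  A vs C: [3 vs 6, 6 vs 4, 1 vs 1] → A does not strictly dominate C (column X: 3 ≤ 6)
  B vs A: [5 vs 3, 4 vs 6, 1 vs 1] → B does not strictly dominate A (column Y: 4 ≤ 6)
  B vs C: [5 vs 6, 4 vs 4, 1 vs 1] → B does not strictly dominate C (column X: 5 ≤ 6)
  C vs A: [6 vs 3, 4 vs 6, 1 vs 1] → C does not strictly dominate A (column Y: 4 ≤ 6)
  C vs B: [6 vs 5, 4 vs 4, 1 vs 1] → C does not strictly dominate B (column Y: 4 ≤ 4)
No single strategy strictly dominates all others → no strictly dominant strategy.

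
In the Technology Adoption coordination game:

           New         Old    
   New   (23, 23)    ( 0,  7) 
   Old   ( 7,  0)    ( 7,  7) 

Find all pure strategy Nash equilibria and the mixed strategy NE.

Pure NE: (New, New) and (Old, Old); Mixed NE: p = 0.3043, q = 0.3043

Work:
Check pure NE:
(New, New): (23, 23) - no unilateral deviation beneficial
(Old, Old): (7, 7) - no unilateral deviation beneficial
Mixed NE: P1 plays New with p = 0.3043, P2 plays New with q = 0.3043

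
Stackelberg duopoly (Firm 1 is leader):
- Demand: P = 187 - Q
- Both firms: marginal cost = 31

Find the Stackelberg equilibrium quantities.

q₁* (leader) = 78.0, q₂* (follower) = 39.0

Work:
Follower's reaction: q₂ = (a - c - q₁)/2
Leader substitutes: π₁ = q₁·(a - q₁ - (a-c-q₁)/2 - c)
FOC: q₁* = (187 - 31)/2 = 78.00
Then: q₂* = (187 - 31 - 78.0)/2 = 39.00
Leader has first-mover advantage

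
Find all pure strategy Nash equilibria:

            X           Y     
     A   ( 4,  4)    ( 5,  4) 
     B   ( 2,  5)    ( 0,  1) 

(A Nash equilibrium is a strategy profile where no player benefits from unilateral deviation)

Nash equilibrium: (A, X), (A, Y)

Work:
Best responses:
  P1 vs X: payoffs [4, 2] → best response A (payoff 4)
  P1 vs Y: payoffs [5, 0] → best response A (payoff 5)
  P2 vs A: payoffs [4, 4] → best response X/Y (payoff 4)
  P2 vs B: payoffs [5, 1] → best response X (payoff 5)
Mutual best responses: (A,X), (A,Y) → Nash equilibria.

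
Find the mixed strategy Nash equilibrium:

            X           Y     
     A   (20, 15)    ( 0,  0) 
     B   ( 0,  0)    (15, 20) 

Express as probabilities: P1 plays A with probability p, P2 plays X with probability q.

p = 0.5714, q = 0.4286

Work:
Find probabilities that make opponent indifferent:
P2 chooses q to make P1 indifferent between A and B
P1 chooses p to make P2 indifferent between X and Y
Mixed NE: P1 plays (A: 0.5714, B: 0.4286), P2 plays (X: 0.4286, Y: 0.5714)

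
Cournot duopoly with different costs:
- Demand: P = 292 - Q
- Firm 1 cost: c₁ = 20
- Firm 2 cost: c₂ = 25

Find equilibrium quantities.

q₁* = 92.33, q₂* = 87.33

Work:
Reaction: q₁ = (292 - 20 - q₂)/2
Reaction: q₂ = (292 - 25 - q₁)/2
Solve simultaneously:
q₁* = (292 - 2×20 + 25)/3 = 92.33
q₂* = (292 - 2×25 + 20)/3 = 87.33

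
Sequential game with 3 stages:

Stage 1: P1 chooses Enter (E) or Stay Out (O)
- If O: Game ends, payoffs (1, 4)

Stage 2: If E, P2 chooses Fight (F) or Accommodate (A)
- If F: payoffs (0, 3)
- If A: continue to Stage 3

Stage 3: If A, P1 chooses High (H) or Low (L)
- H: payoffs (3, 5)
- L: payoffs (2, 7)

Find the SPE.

SPE: (E, A, H); Outcome (3, 5)

Work:
Stage 3: P1 chooses H (3 vs 2)
Stage 2: P2: F->3, A->5 (anticipating H). Choose A
Stage 1: P1: O->1, E->3 (anticipating A, H). Choose E
SPE path: E -> A -> H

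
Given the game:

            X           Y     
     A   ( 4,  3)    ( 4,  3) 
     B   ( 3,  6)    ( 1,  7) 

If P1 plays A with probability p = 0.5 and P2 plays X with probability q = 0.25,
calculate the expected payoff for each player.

E[P1] = 2.75, E[P2] = 4.875

Work:
E[P1] = p·q·π₁(A,X) + p·(1-q)·π₁(A,Y) + (1-p)·q·π₁(B,X) + (1-p)·(1-q)·π₁(B,Y)
= 0.5·0.25·4 + 0.5·0.75·4 + 0.5·0.25·3 + 0.5·0.75·1
= 2.75

E[P2] = 4.875 (similar calculation)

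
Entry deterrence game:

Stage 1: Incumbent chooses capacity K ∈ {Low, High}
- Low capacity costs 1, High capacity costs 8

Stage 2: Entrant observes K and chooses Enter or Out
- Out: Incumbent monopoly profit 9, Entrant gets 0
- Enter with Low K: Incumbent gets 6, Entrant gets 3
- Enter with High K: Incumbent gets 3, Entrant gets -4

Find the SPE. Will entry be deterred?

SPE: (Low, Enter|Low, Out|High); Entry not deterred. Incumbent net profit = 5, Entrant gets 3

Work:
After Low K: Entrant enters (3 > 0)
After High K: Entrant stays out (-4 < 0)
Incumbent: Low → 6−1=5, High → 9−8=1
Incumbent chooses Low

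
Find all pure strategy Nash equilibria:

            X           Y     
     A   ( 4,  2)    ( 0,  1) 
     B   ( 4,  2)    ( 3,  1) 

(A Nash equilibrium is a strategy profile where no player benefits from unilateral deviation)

Nash equilibrium: (A, X), (B, X)

Work:
Best responses:
  P1 vs X: payoffs [4, 4] → best response A/B (payoff 4)
  P1 vs Y: payoffs [0, 3] → best response B (payoff 3)
  P2 vs A: payoffs [2, 1] → best response X (payoff 2)
  P2 vs B: payoffs [2, 1] → best response X (payoff 2)
Mutual best responses: (A,X), (B,X) → Nash equilibria.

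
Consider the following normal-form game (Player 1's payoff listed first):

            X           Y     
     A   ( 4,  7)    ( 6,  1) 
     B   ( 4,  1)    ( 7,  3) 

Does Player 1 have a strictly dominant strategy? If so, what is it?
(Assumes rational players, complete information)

No strictly dominant strategy exists for Player 1

Work:
A strategy strictly dominates another if it gives a strictly higher payoff against every opponent action. Compare each pair of P1's strategies column-by-column:
  A vs B: [4 vs 4, 6 vs 7] → A does not strictly dominate B (column X: 4 ≤ 4)
  B vs A: [4 vs 4, 7 vs 6] → B does not strictly dominate A (column X: 4 ≤ 4)
No single strategy strictly dominates all others → no strictly dominant strategy.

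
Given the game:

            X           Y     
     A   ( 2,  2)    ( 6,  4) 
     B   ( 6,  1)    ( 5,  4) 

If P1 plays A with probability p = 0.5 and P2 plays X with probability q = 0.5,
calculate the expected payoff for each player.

E[P1] = 4.75, E[P2] = 2.75

Work:
E[P1] = p·q·π₁(A,X) + p·(1-q)·π₁(A,Y) + (1-p)·q·π₁(B,X) + (1-p)·(1-q)·π₁(B,Y)
= 0.5·0.5·2 + 0.5·0.5·6 + 0.5·0.5·6 + 0.5·0.5·5
= 4.75

E[P2] = 2.75 (similar calculation)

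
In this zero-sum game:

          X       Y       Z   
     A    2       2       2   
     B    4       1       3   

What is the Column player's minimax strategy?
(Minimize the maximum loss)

Column should play Y, value = 2

Work:
Column player minimizes Row's maximum payoff:
Column X: max payoff to Row = 4
Column Y: max payoff to Row = 2
Column Z: max payoff to Row = 3
Minimum is 2, achieved by column Y.
Minimax strategy: Y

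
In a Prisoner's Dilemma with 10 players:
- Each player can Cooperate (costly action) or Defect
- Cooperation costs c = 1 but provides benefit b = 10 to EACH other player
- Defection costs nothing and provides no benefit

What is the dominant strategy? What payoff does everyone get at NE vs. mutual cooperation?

Dominant: Defect; NE payoff = 0; Coop payoff = 89

Work:
Defect dominates (saves cost c = 1, benefit to others is external)
NE: All defect → everyone gets 0
If all cooperate: each receives (9)×10 - 1 = 89
Social dilemma: 89 > 0 but NE gives 0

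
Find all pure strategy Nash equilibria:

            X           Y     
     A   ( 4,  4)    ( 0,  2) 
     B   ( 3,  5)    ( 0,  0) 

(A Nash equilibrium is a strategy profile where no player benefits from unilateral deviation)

Nash equilibrium: (A, X)

Work:
Best responses:
  P1 vs X: payoffs [4, 3] → best response A (payoff 4)
  P1 vs Y: payoffs [0, 0] → best response A/B (payoff 0)
  P2 vs A: payoffs [4, 2] → best response X (payoff 4)
  P2 vs B: payoffs [5, 0] → best response X (payoff 5)
Mutual best responses: (A,X) → Nash equilibria.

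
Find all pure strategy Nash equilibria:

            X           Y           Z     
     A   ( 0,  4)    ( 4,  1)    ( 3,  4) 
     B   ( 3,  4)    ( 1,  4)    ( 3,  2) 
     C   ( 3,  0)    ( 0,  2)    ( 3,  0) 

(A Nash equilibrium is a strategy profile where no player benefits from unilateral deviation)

Nash equilibrium: (A, Z), (B, X)

Work:
Best responses:
  P1 vs X: payoffs [0, 3, 3] → best response B/C (payoff 3)
  P1 vs Y: payoffs [4, 1, 0] → best response A (payoff 4)
  P1 vs Z: payoffs [3, 3, 3] → best response A/B/C (payoff 3)
  P2 vs A: payoffs [4, 1, 4] → best response X/Z (payoff 4)
  P2 vs B: payoffs [4, 4, 2] → best response X/Y (payoff 4)
  P2 vs C: payoffs [0, 2, 0] → best response Y (payoff 2)
Mutual best responses: (A,Z), (B,X) → Nash equilibria.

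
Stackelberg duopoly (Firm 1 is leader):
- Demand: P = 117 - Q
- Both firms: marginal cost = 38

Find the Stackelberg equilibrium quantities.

q₁* (leader) = 39.5, q₂* (follower) = 19.75

Work:
Follower's reaction: q₂ = (a - c - q₁)/2
Leader substitutes: π₁ = q₁·(a - q₁ - (a-c-q₁)/2 - c)
FOC: q₁* = (117 - 38)/2 = 39.50
Then: q₂* = (117 - 38 - 39.5)/2 = 19.75
Leader has first-mover advantage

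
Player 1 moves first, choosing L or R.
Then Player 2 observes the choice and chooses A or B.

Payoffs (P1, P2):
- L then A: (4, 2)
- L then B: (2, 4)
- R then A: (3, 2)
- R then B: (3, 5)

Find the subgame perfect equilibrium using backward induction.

P1 plays R, P2 plays B after L and B after R; Payoff (3, 5)

Work:
Backward induction:
After L: P2 chooses B → P1 gets 2
After R: P2 chooses B → P1 gets 3
P1 chooses R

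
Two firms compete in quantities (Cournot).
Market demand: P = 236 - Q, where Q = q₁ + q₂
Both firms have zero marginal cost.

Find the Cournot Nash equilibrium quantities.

q₁* = q₂* = 78.67; P* = 78.67

Work:
Profit: π_i = P·q_i = (a - q_i - q_j)·q_i
FOC: ∂π_i/∂q_i = a - 2q_i - q_j = 0
Reaction function: q_i = (236 - q_j)/2
Symmetry: q* = 236/3 = 78.67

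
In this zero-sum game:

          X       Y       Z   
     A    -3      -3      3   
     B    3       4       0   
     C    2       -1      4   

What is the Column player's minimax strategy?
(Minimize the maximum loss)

Column should play X, value = 3

Work:
Column player minimizes Row's maximum payoff:
Column X: max payoff to Row = 3
Column Y: max payoff to Row = 4
Column Z: max payoff to Row = 4
Minimum is 3, achieved by column X.
Minimax strategy: X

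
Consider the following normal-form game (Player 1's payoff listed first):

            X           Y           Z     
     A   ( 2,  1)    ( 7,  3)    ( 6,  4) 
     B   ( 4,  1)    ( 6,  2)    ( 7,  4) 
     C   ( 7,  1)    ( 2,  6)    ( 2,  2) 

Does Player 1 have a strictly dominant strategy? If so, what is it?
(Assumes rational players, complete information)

No strictly dominant strategy exists for Player 1

Work:
A strategy strictly dominates another if it gives a strictly higher payoff against every opponent action. Compare each pair of P1's strategies column-by-column:
  A vs B: [2 vs 4, 7 vs 6, 6 vs 7] → A does not strictly dominate B (column X: 2 ≤ 4)
  A vs C: [2 vs 7, 7 vs 2, 6 vs 2] → A does not strictly dominate C (column X: 2 ≤ 7)
  B vs A: [4 vs 2, 6 vs 7, 7 vs 6] → B does not strictly dominate A (column Y: 6 ≤ 7)
  B vs C: [4 vs 7, 6 vs 2, 7 vs 2] → B does not strictly dominate C (column X: 4 ≤ 7)
  C vs A: [7 vs 2, 2 vs 7, 2 vs 6] → C does not strictly dominate A (column Y: 2 ≤ 7)
  C vs B: [7 vs 4, 2 vs 6, 2 vs 7] → C does not strictly dominate B (column Y: 2 ≤ 6)
No single strategy strictly dominates all others → no strictly dominant strategy.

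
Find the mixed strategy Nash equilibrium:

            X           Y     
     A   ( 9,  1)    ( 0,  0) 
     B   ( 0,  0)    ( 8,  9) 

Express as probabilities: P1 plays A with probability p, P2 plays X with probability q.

p = 0.9, q = 0.4706

Work:
Find probabilities that make opponent indifferent:
P2 chooses q to make P1 indifferent between A and B
P1 chooses p to make P2 indifferent between X and Y
Mixed NE: P1 plays (A: 0.9, B: 0.1), P2 plays (X: 0.4706, Y: 0.5294)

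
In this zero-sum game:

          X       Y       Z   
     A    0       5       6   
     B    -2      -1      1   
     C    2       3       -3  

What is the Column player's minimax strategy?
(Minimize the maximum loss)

Column should play X, value = 2

Work:
Column player minimizes Row's maximum payoff:
Column X: max payoff to Row = 2
Column Y: max payoff to Row = 5
Column Z: max payoff to Row = 6
Minimum is 2, achieved by column X.
Minimax strategy: X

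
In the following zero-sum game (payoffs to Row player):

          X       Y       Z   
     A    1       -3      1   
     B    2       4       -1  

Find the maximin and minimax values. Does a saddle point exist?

Maximin = -1, Minimax = 1, Saddle: False

Work:
Row minimums: [-3, -1] → maximin = -1
Column maximums: [2, 4, 1] → minimax = 1
No saddle point (maximin ≠ minimax). Mixed strategy needed.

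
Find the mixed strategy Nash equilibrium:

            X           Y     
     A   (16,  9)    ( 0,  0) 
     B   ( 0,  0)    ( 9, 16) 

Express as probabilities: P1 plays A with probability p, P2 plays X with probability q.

p = 0.64, q = 0.36

Work:
Find probabilities that make opponent indifferent:
P2 chooses q to make P1 indifferent between A and B
P1 chooses p to make P2 indifferent between X and Y
Mixed NE: P1 plays (A: 0.64, B: 0.36), P2 plays (X: 0.36, Y: 0.64)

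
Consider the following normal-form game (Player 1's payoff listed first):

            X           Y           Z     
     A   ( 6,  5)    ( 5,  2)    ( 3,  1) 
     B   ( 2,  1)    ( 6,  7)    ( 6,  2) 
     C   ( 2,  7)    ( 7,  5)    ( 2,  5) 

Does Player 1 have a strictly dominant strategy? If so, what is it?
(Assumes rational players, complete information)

No strictly dominant strategy exists for Player 1

Work:
A strategy strictly dominates another if it gives a strictly higher payoff against every opponent action. Compare each pair of P1's strategies column-by-column:
  A vs B: [6 vs 2, 5 vs 6, 3 vs 6] → A does not strictly dominate B (column Y: 5 ≤ 6)
  A vs C: [6 vs 2, 5 vs 7, 3 vs 2] → A does not strictly dominate C (column Y: 5 ≤ 7)
  B vs A: [2 vs 6, 6 vs 5, 6 vs 3] → B does not strictly dominate A (column X: 2 ≤ 6)
  B vs C: [2 vs 2, 6 vs 7, 6 vs 2] → B does not strictly dominate C (column X: 2 ≤ 2)
  C vs A: [2 vs 6, 7 vs 5, 2 vs 3] → C does not strictly dominate A (column X: 2 ≤ 6)
  C vs B: [2 vs 2, 7 vs 6, 2 vs 6] → C does not strictly dominate B (column X: 2 ≤ 2)
No single strategy strictly dominates all others → no strictly dominant strategy.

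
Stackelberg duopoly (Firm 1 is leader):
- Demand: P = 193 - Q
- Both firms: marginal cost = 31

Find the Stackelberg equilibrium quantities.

q₁* (leader) = 81.0, q₂* (follower) = 40.5

Work:
Follower's reaction: q₂ = (a - c - q₁)/2
Leader substitutes: π₁ = q₁·(a - q₁ - (a-c-q₁)/2 - c)
FOC: q₁* = (193 - 31)/2 = 81.00
Then: q₂* = (193 - 31 - 81.0)/2 = 40.50
Leader has first-mover advantage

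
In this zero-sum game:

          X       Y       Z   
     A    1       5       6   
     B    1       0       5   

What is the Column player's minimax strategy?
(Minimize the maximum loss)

Column should play X, value = 1

Work:
Column player minimizes Row's maximum payoff:
Column X: max payoff to Row = 1
Column Y: max payoff to Row = 5
Column Z: max payoff to Row = 6
Minimum is 1, achieved by column X.
Minimax strategy: X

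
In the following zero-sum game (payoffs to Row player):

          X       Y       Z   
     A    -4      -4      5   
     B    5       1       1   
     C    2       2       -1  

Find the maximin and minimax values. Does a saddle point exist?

Maximin = 1, Minimax = 2, Saddle: False

Work:
Row minimums: [-4, 1, -1] → maximin = 1
Column maximums: [5, 2, 5] → minimax = 2
No saddle point (maximin ≠ minimax). Mixed strategy needed.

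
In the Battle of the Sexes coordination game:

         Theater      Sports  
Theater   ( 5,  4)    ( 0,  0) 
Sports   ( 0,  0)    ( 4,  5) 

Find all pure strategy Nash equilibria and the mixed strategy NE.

Pure NE: (Theater, Theater) and (Sports, Sports); Mixed NE: p = 0.5556, q = 0.4444

Work:
Check pure NE:
(Theater, Theater): (5, 4) - no unilateral deviation beneficial
(Sports, Sports): (4, 5) - no unilateral deviation beneficial
Mixed NE: P1 plays Theater with p = 0.5556, P2 plays Theater with q = 0.4444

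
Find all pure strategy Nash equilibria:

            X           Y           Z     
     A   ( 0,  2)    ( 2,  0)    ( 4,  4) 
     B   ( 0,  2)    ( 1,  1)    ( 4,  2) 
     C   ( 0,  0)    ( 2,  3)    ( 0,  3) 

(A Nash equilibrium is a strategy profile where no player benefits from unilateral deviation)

Nash equilibrium: (A, Z), (B, X), (B, Z), (C, Y)

Work:
Best responses:
  P1 vs X: payoffs [0, 0, 0] → best response A/B/C (payoff 0)
  P1 vs Y: payoffs [2, 1, 2] → best response A/C (payoff 2)
  P1 vs Z: payoffs [4, 4, 0] → best response A/B (payoff 4)
  P2 vs A: payoffs [2, 0, 4] → best response Z (payoff 4)
  P2 vs B: payoffs [2, 1, 2] → best response X/Z (payoff 2)
  P2 vs C: payoffs [0, 3, 3] → best response Y/Z (payoff 3)
Mutual best responses: (A,Z), (B,X), (B,Z), (C,Y) → Nash equilibria.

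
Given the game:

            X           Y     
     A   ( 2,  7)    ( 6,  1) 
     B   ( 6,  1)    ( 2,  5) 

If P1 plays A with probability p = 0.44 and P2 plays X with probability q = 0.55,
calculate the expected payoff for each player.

E[P1] = 4.024, E[P2] = 3.46

Work:
E[P1] = p·q·π₁(A,X) + p·(1-q)·π₁(A,Y) + (1-p)·q·π₁(B,X) + (1-p)·(1-q)·π₁(B,Y)
= 0.44·0.55·2 + 0.44·0.45·6 + 0.56·0.55·6 + 0.56·0.45·2
= 4.024

E[P2] = 3.46 (similar calculation)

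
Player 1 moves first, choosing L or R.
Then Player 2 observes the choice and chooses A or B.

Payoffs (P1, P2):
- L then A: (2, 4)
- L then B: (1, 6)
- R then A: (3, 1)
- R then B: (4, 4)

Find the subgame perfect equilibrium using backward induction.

P1 plays R, P2 plays B after L and B after R; Payoff (4, 4)

Work:
Backward induction:
After L: P2 chooses B → P1 gets 1
After R: P2 chooses B → P1 gets 4
P1 chooses R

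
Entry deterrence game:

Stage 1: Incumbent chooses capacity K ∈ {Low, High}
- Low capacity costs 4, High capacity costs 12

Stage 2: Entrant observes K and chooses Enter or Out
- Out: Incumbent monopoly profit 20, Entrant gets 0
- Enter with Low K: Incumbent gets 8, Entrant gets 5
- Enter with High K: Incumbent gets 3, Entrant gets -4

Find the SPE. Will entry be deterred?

SPE: (High, Enter|Low, Out|High); Entry deterred. Incumbent net profit = 8

Work:
After Low K: Entrant enters (5 > 0)
After High K: Entrant stays out (-4 < 0)
Incumbent: Low → 8−4=4, High → 20−12=8
Incumbent chooses High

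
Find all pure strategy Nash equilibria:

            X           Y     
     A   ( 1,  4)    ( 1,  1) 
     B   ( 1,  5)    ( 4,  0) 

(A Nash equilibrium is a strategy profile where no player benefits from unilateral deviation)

Nash equilibrium: (A, X), (B, X)

Work:
Best responses:
  P1 vs X: payoffs [1, 1] → best response A/B (payoff 1)
  P1 vs Y: payoffs [1, 4] → best response B (payoff 4)
  P2 vs A: payoffs [4, 1] → best response X (payoff 4)
  P2 vs B: payoffs [5, 0] → best response X (payoff 5)
Mutual best responses: (A,X), (B,X) → Nash equilibria.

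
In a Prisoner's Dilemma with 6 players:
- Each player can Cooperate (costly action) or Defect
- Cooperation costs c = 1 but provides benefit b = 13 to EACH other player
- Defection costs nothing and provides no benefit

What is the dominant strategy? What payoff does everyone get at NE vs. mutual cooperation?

Dominant: Defect; NE payoff = 0; Coop payoff = 64

Work:
Defect dominates (saves cost c = 1, benefit to others is external)
NE: All defect → everyone gets 0
If all cooperate: each receives (5)×13 - 1 = 64
Social dilemma: 64 > 0 but NE gives 0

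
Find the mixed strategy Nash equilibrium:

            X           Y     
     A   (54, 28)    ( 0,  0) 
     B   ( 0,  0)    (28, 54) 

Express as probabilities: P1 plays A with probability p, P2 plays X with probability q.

p = 0.6585, q = 0.3415

Work:
Find probabilities that make opponent indifferent:
P2 chooses q to make P1 indifferent between A and B
P1 chooses p to make P2 indifferent between X and Y
Mixed NE: P1 plays (A: 0.6585, B: 0.3415), P2 plays (X: 0.3415, Y: 0.6585)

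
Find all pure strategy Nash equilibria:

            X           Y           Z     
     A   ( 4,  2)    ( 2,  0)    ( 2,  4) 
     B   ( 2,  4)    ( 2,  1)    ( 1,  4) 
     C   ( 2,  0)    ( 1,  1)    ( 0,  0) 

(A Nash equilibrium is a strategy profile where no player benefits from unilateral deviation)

Nash equilibrium: (A, Z)

Work:
Best responses:
  P1 vs X: payoffs [4, 2, 2] → best response A (payoff 4)
  P1 vs Y: payoffs [2, 2, 1] → best response A/B (payoff 2)
  P1 vs Z: payoffs [2, 1, 0] → best response A (payoff 2)
  P2 vs A: payoffs [2, 0, 4] → best response Z (payoff 4)
  P2 vs B: payoffs [4, 1, 4] → best response X/Z (payoff 4)
  P2 vs C: payoffs [0, 1, 0] → best response Y (payoff 1)
Mutual best responses: (A,Z) → Nash equilibria.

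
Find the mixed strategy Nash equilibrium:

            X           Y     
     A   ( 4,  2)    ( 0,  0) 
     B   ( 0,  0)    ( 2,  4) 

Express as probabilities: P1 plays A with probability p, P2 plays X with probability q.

p = 0.6667, q = 0.3333

Work:
Find probabilities that make opponent indifferent:
P2 chooses q to make P1 indifferent between A and B
P1 chooses p to make P2 indifferent between X and Y
Mixed NE: P1 plays (A: 0.6667, B: 0.3333), P2 plays (X: 0.3333, Y: 0.6667)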